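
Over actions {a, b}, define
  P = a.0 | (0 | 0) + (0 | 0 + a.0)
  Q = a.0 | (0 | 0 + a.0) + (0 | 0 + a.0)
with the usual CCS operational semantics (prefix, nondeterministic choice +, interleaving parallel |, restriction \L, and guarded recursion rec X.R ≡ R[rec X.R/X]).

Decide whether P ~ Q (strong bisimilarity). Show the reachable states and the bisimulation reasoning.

NO

P's transition system — 3 states:
  s0 = a.0 | (0 | 0) + (0 | 0 + a.0) :: ··a··> s1, ··a··> s2
  s1 = 0 :: deadlocked
  s2 = 0 | (0 | 0) :: deadlocked
Q's transition system — 5 states:
  t0 = a.0 | (0 | 0 + a.0) + (0 | 0 + a.0) :: ··a··> t1, ··a··> t2, ··a··> t3
  t1 = 0 :: deadlocked
  t2 = 0 | (0 | 0 + a.0) :: ··a··> t4
  t3 = a.0 | 0 :: ··a··> t4
  t4 = 0 | 0 :: deadlocked
Bisimilarity quotient blocks:
  B0 = {s0, t2, t3}
  B1 = {s1, s2, t1, t4}
  B2 = {t0}
s0 ∈ B0, t0 ∈ B2 → different blocks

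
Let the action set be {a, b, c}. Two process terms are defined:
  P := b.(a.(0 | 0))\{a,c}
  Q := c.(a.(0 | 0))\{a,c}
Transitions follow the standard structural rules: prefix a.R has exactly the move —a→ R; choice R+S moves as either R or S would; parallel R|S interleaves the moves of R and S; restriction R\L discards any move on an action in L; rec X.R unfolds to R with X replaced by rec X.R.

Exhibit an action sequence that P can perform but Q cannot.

b

LTS(P): 2 reachable states
  p0 = b.(a.(0 | 0))\{a,c} | ··b··> p1
  p1 = (a.(0 | 0))\{a,c} | ·
LTS(Q): 2 reachable states
  q0 = c.(a.(0 | 0))\{a,c} | ··c··> q1
  q1 = (a.(0 | 0))\{a,c} | ·
Run σ = ⟨b⟩ on P: start {p0}
  after b @ step 1: {p1}
  ✓ P
Run σ = ⟨b⟩ on Q: start {q0}
  after b @ step 1: no successor for Q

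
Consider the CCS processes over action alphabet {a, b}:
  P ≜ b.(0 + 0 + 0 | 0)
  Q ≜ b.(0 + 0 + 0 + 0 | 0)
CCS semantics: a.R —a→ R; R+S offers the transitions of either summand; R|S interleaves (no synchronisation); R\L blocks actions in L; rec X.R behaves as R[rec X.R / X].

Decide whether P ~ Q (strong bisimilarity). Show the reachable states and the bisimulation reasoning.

P ~ Q

P's transition system — 2 states:
  u0 = b.(0 + 0 + 0 | 0) :: =b=> u1
  u1 = 0 + 0 + 0 | 0 :: ∅
Q's transition system — 2 states:
  v0 = b.(0 + 0 + 0 + 0 | 0) :: =b=> v1
  v1 = 0 + 0 + 0 + 0 | 0 :: ∅
Partition-refinement fixed point:
  B0 = {u0, v0}
  B1 = {u1, v1}
u0 ∈ B0, v0 ∈ B0 → same block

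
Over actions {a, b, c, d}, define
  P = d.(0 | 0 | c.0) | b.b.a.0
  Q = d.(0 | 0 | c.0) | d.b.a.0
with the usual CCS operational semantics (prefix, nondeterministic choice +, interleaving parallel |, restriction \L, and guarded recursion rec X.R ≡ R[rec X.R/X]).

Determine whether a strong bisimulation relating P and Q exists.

P ≁ Q

P's transition system — 12 states:
  p0 = d.(0 | 0 | c.0) | b.b.a.0 ⊢ —b→ p1, —d→ p2
  p1 = d.(0 | 0 | c.0) | b.a.0 ⊢ —b→ p3, —d→ p4
  p2 = 0 | 0 | c.0 | b.b.a.0 ⊢ —b→ p4, —c→ p5
  p3 = d.(0 | 0 | c.0) | a.0 ⊢ —a→ p6, —d→ p7
  p4 = 0 | 0 | c.0 | b.a.0 ⊢ —b→ p7, —c→ p8
  p5 = 0 | 0 | 0 | b.b.a.0 ⊢ —b→ p8
  p6 = d.(0 | 0 | c.0) | 0 ⊢ —d→ p9
  p7 = 0 | 0 | c.0 | a.0 ⊢ —a→ p9, —c→ p10
  p8 = 0 | 0 | 0 | b.a.0 ⊢ —b→ p10
  p9 = 0 | 0 | c.0 | 0 ⊢ —c→ p11
  p10 = 0 | 0 | 0 | a.0 ⊢ —a→ p11
  p11 = 0 | 0 | 0 | 0 ⊢ deadlocked
Q's transition system — 12 states:
  q0 = d.(0 | 0 | c.0) | d.b.a.0 ⊢ —d→ q1, —d→ q2
  q1 = 0 | 0 | c.0 | d.b.a.0 ⊢ —c→ q3, —d→ q4
  q2 = d.(0 | 0 | c.0) | b.a.0 ⊢ —b→ q5, —d→ q4
  q3 = 0 | 0 | 0 | d.b.a.0 ⊢ —d→ q6
  q4 = 0 | 0 | c.0 | b.a.0 ⊢ —b→ q7, —c→ q6
  q5 = d.(0 | 0 | c.0) | a.0 ⊢ —a→ q8, —d→ q7
  q6 = 0 | 0 | 0 | b.a.0 ⊢ —b→ q9
  q7 = 0 | 0 | c.0 | a.0 ⊢ —a→ q10, —c→ q9
  q8 = d.(0 | 0 | c.0) | 0 ⊢ —d→ q10
  q9 = 0 | 0 | 0 | a.0 ⊢ —a→ q11
  q10 = 0 | 0 | c.0 | 0 ⊢ —c→ q11
  q11 = 0 | 0 | 0 | 0 ⊢ deadlocked
Coarsest stable partition (strong bisimilarity classes):
  B0 = {p0}
  B1 = {p1, q2}
  B2 = {p4, q4}
  B3 = {p8, q6}
  B4 = {p10, q9}
  B5 = {p11, q11}
  B6 = {p7, q7}
  B7 = {p9, q10}
  B8 = {p3, q5}
  B9 = {p6, q8}
  B10 = {p2}
  B11 = {p5}
  B12 = {q0}
  B13 = {q1}
  B14 = {q3}
p0 ∈ B0, q0 ∈ B12 → different blocks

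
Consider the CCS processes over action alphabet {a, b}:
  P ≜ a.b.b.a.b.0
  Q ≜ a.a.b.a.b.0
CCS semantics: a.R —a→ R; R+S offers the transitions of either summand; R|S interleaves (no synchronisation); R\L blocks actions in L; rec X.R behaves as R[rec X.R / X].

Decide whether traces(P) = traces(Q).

LTS(P): 6 reachable states
  p0 = a.b.b.a.b.0 :: --a--▸ p1
  p1 = b.b.a.b.0 :: --b--▸ p2
  p2 = b.a.b.0 :: --b--▸ p3
  p3 = a.b.0 :: --a--▸ p4
  p4 = b.0 :: --b--▸ p5
  p5 = 0 :: ·
LTS(Q): 6 reachable states
  q0 = a.a.b.a.b.0 :: --a--▸ q1
  q1 = a.b.a.b.0 :: --a--▸ q2
  q2 = b.a.b.0 :: --b--▸ q3
  q3 = a.b.0 :: --a--▸ q4
  q4 = b.0 :: --b--▸ q5
  q5 = 0 :: ·
Executing ab from P (initial set {p0}):
  after a @ step 1: {p1}
  after b @ step 2: {p2}
  — P admits the full trace.
Executing ab from Q (initial set {q0}):
  after a @ step 1: {q1}
  after b @ step 2: no successor for Q

traces(P) ≠ traces(Q) — witness ⟨ab⟩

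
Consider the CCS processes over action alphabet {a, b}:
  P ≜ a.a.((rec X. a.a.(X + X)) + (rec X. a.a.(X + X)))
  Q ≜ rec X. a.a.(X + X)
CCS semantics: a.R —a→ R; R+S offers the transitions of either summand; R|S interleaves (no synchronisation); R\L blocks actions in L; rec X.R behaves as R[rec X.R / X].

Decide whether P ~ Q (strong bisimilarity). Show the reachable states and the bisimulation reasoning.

YES

Reachable graph of P (3 states):
  m0 = a.a.((rec X. a.a.(X + X)) + (rec X. a.a.(X + X))) :: ··a··> m1
  m1 = a.((rec X. a.a.(X + X)) + (rec X. a.a.(X + X))) :: ··a··> m2
  m2 = (rec X. a.a.(X + X)) + (rec X. a.a.(X + X)) :: ··a··> m1
Reachable graph of Q (3 states):
  n0 = rec X. a.a.(X + X) :: ··a··> n1
  n1 = a.((rec X. a.a.(X + X)) + (rec X. a.a.(X + X))) :: ··a··> n2
  n2 = (rec X. a.a.(X + X)) + (rec X. a.a.(X + X)) :: ··a··> n1
Bisimilarity quotient blocks:
  B0 = {m0, m1, m2, n0, n1, n2}
m0 ∈ B0, n0 ∈ B0 → same block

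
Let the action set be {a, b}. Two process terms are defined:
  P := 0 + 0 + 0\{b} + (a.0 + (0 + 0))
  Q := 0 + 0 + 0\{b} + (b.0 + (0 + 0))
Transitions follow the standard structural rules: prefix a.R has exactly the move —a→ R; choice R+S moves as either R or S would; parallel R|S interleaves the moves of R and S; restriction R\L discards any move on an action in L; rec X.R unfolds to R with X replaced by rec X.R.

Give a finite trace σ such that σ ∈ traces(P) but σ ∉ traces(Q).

a

LTS(P): 2 reachable states
  u0 = 0 + 0 + 0\{b} + (a.0 + (0 + 0)) ⊢ ··a··> u1
  u1 = 0 ⊢ deadlocked
LTS(Q): 2 reachable states
  v0 = 0 + 0 + 0\{b} + (b.0 + (0 + 0)) ⊢ ··b··> v1
  v1 = 0 ⊢ deadlocked
Executing a from P (initial set {u0}):
  after a @ step 1: {u1}
  — P admits the full trace.
Executing a from Q (initial set {v0}):
  after a @ step 1: no successor for Q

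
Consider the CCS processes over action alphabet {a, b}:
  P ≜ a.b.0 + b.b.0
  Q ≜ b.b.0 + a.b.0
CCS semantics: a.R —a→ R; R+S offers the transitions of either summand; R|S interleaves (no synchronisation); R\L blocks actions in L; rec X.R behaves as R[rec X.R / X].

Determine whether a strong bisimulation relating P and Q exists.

LTS(P): 3 reachable states
  m0 = a.b.0 + b.b.0 :: =a=> m1, =b=> m1
  m1 = b.0 :: =b=> m2
  m2 = 0 :: stopped
LTS(Q): 3 reachable states
  n0 = b.b.0 + a.b.0 :: =a=> n1, =b=> n1
  n1 = b.0 :: =b=> n2
  n2 = 0 :: stopped
Bisimilarity quotient blocks:
  B0 = {m0, n0}
  B1 = {m1, n1}
  B2 = {m2, n2}
m0 ∈ B0, n0 ∈ B0 → same block

YES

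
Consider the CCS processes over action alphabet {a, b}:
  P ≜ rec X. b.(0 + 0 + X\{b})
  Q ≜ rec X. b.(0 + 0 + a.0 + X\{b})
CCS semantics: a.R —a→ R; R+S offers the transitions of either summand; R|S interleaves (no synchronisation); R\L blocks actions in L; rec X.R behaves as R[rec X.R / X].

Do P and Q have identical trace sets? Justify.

LTS(P): 2 reachable states
  m0 = rec X. b.(0 + 0 + X\{b}) ⊢ =b=> m1
  m1 = 0 + 0 + (rec X. b.(0 + 0 + X\{b}))\{b} ⊢ ·
LTS(Q): 3 reachable states
  n0 = rec X. b.(0 + 0 + a.0 + X\{b}) ⊢ =b=> n1
  n1 = 0 + 0 + a.0 + (rec X. b.(0 + 0 + a.0 + X\{b}))\{b} ⊢ =a=> n2
  n2 = 0 ⊢ ·
Trace ⟨ba⟩ through Q, begin at {n0}:
  after b @ step 1: {n1}
  after a @ step 2: {n2}
  — Q admits the full trace.
Trace ⟨ba⟩ through P, begin at {m0}:
  after b @ step 1: {m1}
  after a @ step 2: ∅  — P cannot continue

NO — witness ⟨ba⟩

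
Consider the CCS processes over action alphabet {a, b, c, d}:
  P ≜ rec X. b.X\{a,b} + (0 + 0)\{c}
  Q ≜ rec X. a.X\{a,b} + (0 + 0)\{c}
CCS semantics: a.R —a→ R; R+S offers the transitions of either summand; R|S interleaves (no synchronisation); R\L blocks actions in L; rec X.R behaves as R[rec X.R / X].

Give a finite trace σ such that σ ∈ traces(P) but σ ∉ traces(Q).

LTS(P): 2 reachable states
  m0 = rec X. b.X\{a,b} + (0 + 0)\{c} | =b=> m1
  m1 = (rec X. b.X\{a,b} + (0 + 0)\{c})\{a,b} | stopped
LTS(Q): 2 reachable states
  n0 = rec X. a.X\{a,b} + (0 + 0)\{c} | =a=> n1
  n1 = (rec X. a.X\{a,b} + (0 + 0)\{c})\{a,b} | stopped
Executing b from P (initial set {m0}):
  step 1 (b): {m1}
  P completes σ.
Executing b from Q (initial set {n0}):
  step 1 (b): ∅ (Q stuck)

b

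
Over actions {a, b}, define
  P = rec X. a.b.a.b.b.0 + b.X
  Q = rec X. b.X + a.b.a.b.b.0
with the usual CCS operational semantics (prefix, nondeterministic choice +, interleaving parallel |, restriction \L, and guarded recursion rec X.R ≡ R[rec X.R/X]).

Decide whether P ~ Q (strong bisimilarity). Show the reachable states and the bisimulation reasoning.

YES

Reachable graph of P (6 states):
  u0 = rec X. a.b.a.b.b.0 + b.X | --a--▸ u1, --b--▸ u0
  u1 = b.a.b.b.0 | --b--▸ u2
  u2 = a.b.b.0 | --a--▸ u3
  u3 = b.b.0 | --b--▸ u4
  u4 = b.0 | --b--▸ u5
  u5 = 0 | deadlocked
Reachable graph of Q (6 states):
  v0 = rec X. b.X + a.b.a.b.b.0 | --a--▸ v1, --b--▸ v0
  v1 = b.a.b.b.0 | --b--▸ v2
  v2 = a.b.b.0 | --a--▸ v3
  v3 = b.b.0 | --b--▸ v4
  v4 = b.0 | --b--▸ v5
  v5 = 0 | deadlocked
Partition-refinement fixed point:
  B0 = {u0, v0}
  B1 = {u1, v1}
  B2 = {u2, v2}
  B3 = {u3, v3}
  B4 = {u4, v4}
  B5 = {u5, v5}
u0 ∈ B0, v0 ∈ B0 → same block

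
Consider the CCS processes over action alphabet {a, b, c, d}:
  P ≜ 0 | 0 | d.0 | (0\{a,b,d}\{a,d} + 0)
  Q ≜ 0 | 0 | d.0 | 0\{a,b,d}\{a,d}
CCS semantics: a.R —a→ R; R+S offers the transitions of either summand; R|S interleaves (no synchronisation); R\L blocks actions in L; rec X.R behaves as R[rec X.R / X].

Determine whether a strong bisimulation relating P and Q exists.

Reachable graph of P (2 states):
  m0 = 0 | 0 | d.0 | (0\{a,b,d}\{a,d} + 0) → =d=> m1
  m1 = 0 | 0 | 0 | (0\{a,b,d}\{a,d} + 0) → ∅
Reachable graph of Q (2 states):
  n0 = 0 | 0 | d.0 | 0\{a,b,d}\{a,d} → =d=> n1
  n1 = 0 | 0 | 0 | 0\{a,b,d}\{a,d} → ∅
Coarsest stable partition (strong bisimilarity classes):
  B0 = {m0, n0}
  B1 = {m1, n1}
m0 ∈ B0, n0 ∈ B0 → same block

bisimilar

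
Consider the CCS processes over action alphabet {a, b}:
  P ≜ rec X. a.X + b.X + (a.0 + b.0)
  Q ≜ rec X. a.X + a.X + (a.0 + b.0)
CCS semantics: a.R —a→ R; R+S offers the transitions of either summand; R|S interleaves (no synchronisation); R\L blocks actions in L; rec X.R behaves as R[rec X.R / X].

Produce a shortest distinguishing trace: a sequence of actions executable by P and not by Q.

ba

Reachable graph of P (2 states):
  s0 = rec X. a.X + b.X + (a.0 + b.0) | -a-> s0, -a-> s1, -b-> s0, -b-> s1
  s1 = 0 | deadlocked
Reachable graph of Q (2 states):
  t0 = rec X. a.X + a.X + (a.0 + b.0) | -a-> t0, -a-> t1, -b-> t1
  t1 = 0 | deadlocked
Trace ⟨ba⟩ through P, begin at {s0}:
  [1] b ⇒ {s0, s1}
  [2] a ⇒ {s0, s1}
  ✓ P
Trace ⟨ba⟩ through Q, begin at {t0}:
  [1] b ⇒ {t1}
  [2] a ⇒ no successor for Q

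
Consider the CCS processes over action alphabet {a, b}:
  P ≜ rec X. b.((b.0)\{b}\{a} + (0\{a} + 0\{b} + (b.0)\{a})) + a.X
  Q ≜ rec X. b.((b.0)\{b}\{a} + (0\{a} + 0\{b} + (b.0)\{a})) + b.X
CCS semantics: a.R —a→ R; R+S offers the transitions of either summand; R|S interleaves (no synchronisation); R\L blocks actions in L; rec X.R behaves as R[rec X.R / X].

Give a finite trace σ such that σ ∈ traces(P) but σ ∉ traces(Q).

a

P's transition system — 3 states:
  u0 = rec X. b.((b.0)\{b}\{a} + (0\{a} + 0\{b} + (b.0)\{a})) + a.X → ··a··> u0, ··b··> u1
  u1 = (b.0)\{b}\{a} + (0\{a} + 0\{b} + (b.0)\{a}) → ··b··> u2
  u2 = 0\{a} → (no moves)
Q's transition system — 3 states:
  v0 = rec X. b.((b.0)\{b}\{a} + (0\{a} + 0\{b} + (b.0)\{a})) + b.X → ··b··> v0, ··b··> v1
  v1 = (b.0)\{b}\{a} + (0\{a} + 0\{b} + (b.0)\{a}) → ··b··> v2
  v2 = 0\{a} → (no moves)
Executing a from P (initial set {u0}):
  [1] a ⇒ {u0}
  — P admits the full trace.
Executing a from Q (initial set {v0}):
  [1] a ⇒ no successor for Q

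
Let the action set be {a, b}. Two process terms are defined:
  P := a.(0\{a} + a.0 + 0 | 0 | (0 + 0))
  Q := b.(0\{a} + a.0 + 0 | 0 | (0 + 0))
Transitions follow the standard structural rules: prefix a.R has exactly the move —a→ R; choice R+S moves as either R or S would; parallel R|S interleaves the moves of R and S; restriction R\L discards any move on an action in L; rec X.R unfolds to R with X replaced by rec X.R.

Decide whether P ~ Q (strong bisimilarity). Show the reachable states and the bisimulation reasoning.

P ≁ Q

LTS(P): 3 reachable states
  p0 = a.(0\{a} + a.0 + 0 | 0 | (0 + 0)) ⊢ ··a··> p1
  p1 = 0\{a} + a.0 + 0 | 0 | (0 + 0) ⊢ ··a··> p2
  p2 = 0 ⊢ ∅
LTS(Q): 3 reachable states
  q0 = b.(0\{a} + a.0 + 0 | 0 | (0 + 0)) ⊢ ··b··> q1
  q1 = 0\{a} + a.0 + 0 | 0 | (0 + 0) ⊢ ··a··> q2
  q2 = 0 ⊢ ∅
Bisimilarity quotient blocks:
  B0 = {p0}
  B1 = {p1, q1}
  B2 = {p2, q2}
  B3 = {q0}
p0 ∈ B0, q0 ∈ B3 → different blocks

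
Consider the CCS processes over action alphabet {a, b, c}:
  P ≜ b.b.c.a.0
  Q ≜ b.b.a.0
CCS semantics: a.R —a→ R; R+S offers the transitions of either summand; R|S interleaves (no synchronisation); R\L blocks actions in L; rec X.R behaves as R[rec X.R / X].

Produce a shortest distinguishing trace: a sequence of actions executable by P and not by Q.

bbc

Reachable graph of P (5 states):
  u0 = b.b.c.a.0 ⊢ ··b··> u1
  u1 = b.c.a.0 ⊢ ··b··> u2
  u2 = c.a.0 ⊢ ··c··> u3
  u3 = a.0 ⊢ ··a··> u4
  u4 = 0 ⊢ (no moves)
Reachable graph of Q (4 states):
  v0 = b.b.a.0 ⊢ ··b··> v1
  v1 = b.a.0 ⊢ ··b··> v2
  v2 = a.0 ⊢ ··a··> v3
  v3 = 0 ⊢ (no moves)
Trace ⟨bbc⟩ through P, begin at {u0}:
  [1] b ⇒ {u1}
  [2] b ⇒ {u2}
  [3] c ⇒ {u3}
  ✓ P
Trace ⟨bbc⟩ through Q, begin at {v0}:
  [1] b ⇒ {v1}
  [2] b ⇒ {v2}
  [3] c ⇒ no successor for Q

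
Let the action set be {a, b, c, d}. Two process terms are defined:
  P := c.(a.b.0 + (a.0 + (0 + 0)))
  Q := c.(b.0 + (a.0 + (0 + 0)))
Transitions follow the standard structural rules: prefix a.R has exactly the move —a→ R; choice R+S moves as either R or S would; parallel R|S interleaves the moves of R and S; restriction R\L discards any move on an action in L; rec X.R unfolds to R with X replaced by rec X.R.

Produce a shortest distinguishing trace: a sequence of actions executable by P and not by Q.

LTS(P): 4 reachable states
  s0 = c.(a.b.0 + (a.0 + (0 + 0))) has moves --c--▸ s1
  s1 = a.b.0 + (a.0 + (0 + 0)) has moves --a--▸ s2, --a--▸ s3
  s2 = 0 has moves stopped
  s3 = b.0 has moves --b--▸ s2
LTS(Q): 3 reachable states
  t0 = c.(b.0 + (a.0 + (0 + 0))) has moves --c--▸ t1
  t1 = b.0 + (a.0 + (0 + 0)) has moves --a--▸ t2, --b--▸ t2
  t2 = 0 has moves stopped
Executing cab from P (initial set {s0}):
  [1] c ⇒ {s1}
  [2] a ⇒ {s2, s3}
  [3] b ⇒ {s2}
  ✓ P
Executing cab from Q (initial set {t0}):
  [1] c ⇒ {t1}
  [2] a ⇒ {t2}
  [3] b ⇒ no successor for Q

cab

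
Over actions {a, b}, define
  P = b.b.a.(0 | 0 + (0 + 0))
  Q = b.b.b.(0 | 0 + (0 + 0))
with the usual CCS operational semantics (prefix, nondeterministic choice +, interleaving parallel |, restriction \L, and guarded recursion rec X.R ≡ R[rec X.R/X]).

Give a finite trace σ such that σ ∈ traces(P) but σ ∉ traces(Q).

LTS(P): 4 reachable states
  p0 = b.b.a.(0 | 0 + (0 + 0)) has moves ··b··> p1
  p1 = b.a.(0 | 0 + (0 + 0)) has moves ··b··> p2
  p2 = a.(0 | 0 + (0 + 0)) has moves ··a··> p3
  p3 = 0 | 0 + (0 + 0) has moves stopped
LTS(Q): 4 reachable states
  q0 = b.b.b.(0 | 0 + (0 + 0)) has moves ··b··> q1
  q1 = b.b.(0 | 0 + (0 + 0)) has moves ··b··> q2
  q2 = b.(0 | 0 + (0 + 0)) has moves ··b··> q3
  q3 = 0 | 0 + (0 + 0) has moves stopped
Run σ = ⟨bba⟩ on P: start {p0}
  [1] b ⇒ {p1}
  [2] b ⇒ {p2}
  [3] a ⇒ {p3}
  P completes σ.
Run σ = ⟨bba⟩ on Q: start {q0}
  [1] b ⇒ {q1}
  [2] b ⇒ {q2}
  [3] a ⇒ ∅  — Q cannot continue

bba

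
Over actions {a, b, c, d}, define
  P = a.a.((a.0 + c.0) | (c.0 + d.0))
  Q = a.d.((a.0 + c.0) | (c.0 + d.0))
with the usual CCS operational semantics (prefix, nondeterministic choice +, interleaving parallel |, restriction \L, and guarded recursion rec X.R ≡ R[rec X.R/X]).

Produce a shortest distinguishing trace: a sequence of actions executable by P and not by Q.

aa

LTS(P): 6 reachable states
  u0 = a.a.((a.0 + c.0) | (c.0 + d.0)) has moves ··a··> u1
  u1 = a.((a.0 + c.0) | (c.0 + d.0)) has moves ··a··> u2
  u2 = (a.0 + c.0) | (c.0 + d.0) has moves ··a··> u3, ··c··> u3, ··c··> u4, ··d··> u4
  u3 = 0 | (c.0 + d.0) has moves ··c··> u5, ··d··> u5
  u4 = (a.0 + c.0) | 0 has moves ··a··> u5, ··c··> u5
  u5 = 0 | 0 has moves stopped
LTS(Q): 6 reachable states
  v0 = a.d.((a.0 + c.0) | (c.0 + d.0)) has moves ··a··> v1
  v1 = d.((a.0 + c.0) | (c.0 + d.0)) has moves ··d··> v2
  v2 = (a.0 + c.0) | (c.0 + d.0) has moves ··a··> v3, ··c··> v3, ··c··> v4, ··d··> v4
  v3 = 0 | (c.0 + d.0) has moves ··c··> v5, ··d··> v5
  v4 = (a.0 + c.0) | 0 has moves ··a··> v5, ··c··> v5
  v5 = 0 | 0 has moves stopped
Executing aa from P (initial set {u0}):
  after a @ step 1: {u1}
  after a @ step 2: {u2}
  P completes σ.
Executing aa from Q (initial set {v0}):
  after a @ step 1: {v1}
  after a @ step 2: no successor for Q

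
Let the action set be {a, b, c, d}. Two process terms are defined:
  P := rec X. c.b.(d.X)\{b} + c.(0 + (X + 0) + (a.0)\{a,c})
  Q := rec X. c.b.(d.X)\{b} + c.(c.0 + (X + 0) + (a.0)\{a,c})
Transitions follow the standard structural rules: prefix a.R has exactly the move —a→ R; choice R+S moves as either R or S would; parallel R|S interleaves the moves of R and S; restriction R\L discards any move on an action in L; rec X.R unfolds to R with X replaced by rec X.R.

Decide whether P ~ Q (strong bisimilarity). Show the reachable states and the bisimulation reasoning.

LTS(P): 7 reachable states
  s0 = rec X. c.b.(d.X)\{b} + c.(0 + (X + 0) + (a.0)\{a,c}) ⊢ =c=> s1, =c=> s2
  s1 = 0 + ((rec X. c.b.(d.X)\{b} + c.(0 + (X + 0) + (a.0)\{a,c})) + 0) + (a.0)\{a,c} ⊢ =c=> s1, =c=> s2
  s2 = b.(d.(rec X. c.b.(d.X)\{b} + c.(0 + (X + 0) + (a.0)\{a,c})))\{b} ⊢ =b=> s3
  s3 = (d.(rec X. c.b.(d.X)\{b} + c.(0 + (X + 0) + (a.0)\{a,c})))\{b} ⊢ =d=> s4
  s4 = (rec X. c.b.(d.X)\{b} + c.(0 + (X + 0) + (a.0)\{a,c}))\{b} ⊢ =c=> s5, =c=> s6
  s5 = (0 + ((rec X. c.b.(d.X)\{b} + c.(0 + (X + 0) + (a.0)\{a,c})) + 0) + (a.0)\{a,c})\{b} ⊢ =c=> s5, =c=> s6
  s6 = (b.(d.(rec X. c.b.(d.X)\{b} + c.(0 + (X + 0) + (a.0)\{a,c})))\{b})\{b} ⊢ stopped
LTS(Q): 9 reachable states
  t0 = rec X. c.b.(d.X)\{b} + c.(c.0 + (X + 0) + (a.0)\{a,c}) ⊢ =c=> t1, =c=> t2
  t1 = b.(d.(rec X. c.b.(d.X)\{b} + c.(c.0 + (X + 0) + (a.0)\{a,c})))\{b} ⊢ =b=> t3
  t2 = c.0 + ((rec X. c.b.(d.X)\{b} + c.(c.0 + (X + 0) + (a.0)\{a,c})) + 0) + (a.0)\{a,c} ⊢ =c=> t1, =c=> t2, =c=> t4
  t3 = (d.(rec X. c.b.(d.X)\{b} + c.(c.0 + (X + 0) + (a.0)\{a,c})))\{b} ⊢ =d=> t5
  t4 = 0 ⊢ stopped
  t5 = (rec X. c.b.(d.X)\{b} + c.(c.0 + (X + 0) + (a.0)\{a,c}))\{b} ⊢ =c=> t6, =c=> t7
  t6 = (b.(d.(rec X. c.b.(d.X)\{b} + c.(c.0 + (X + 0) + (a.0)\{a,c})))\{b})\{b} ⊢ stopped
  t7 = (c.0 + ((rec X. c.b.(d.X)\{b} + c.(c.0 + (X + 0) + (a.0)\{a,c})) + 0) + (a.0)\{a,c})\{b} ⊢ =c=> t6, =c=> t7, =c=> t8
  t8 = 0\{b} ⊢ stopped
Bisimilarity quotient blocks:
  B0 = {s0, s1}
  B1 = {s2, t1}
  B2 = {s3, t3}
  B3 = {s4, s5, t5, t7}
  B4 = {s6, t4, t6, t8}
  B5 = {t0}
  B6 = {t2}
s0 ∈ B0, t0 ∈ B5 → different blocks

NO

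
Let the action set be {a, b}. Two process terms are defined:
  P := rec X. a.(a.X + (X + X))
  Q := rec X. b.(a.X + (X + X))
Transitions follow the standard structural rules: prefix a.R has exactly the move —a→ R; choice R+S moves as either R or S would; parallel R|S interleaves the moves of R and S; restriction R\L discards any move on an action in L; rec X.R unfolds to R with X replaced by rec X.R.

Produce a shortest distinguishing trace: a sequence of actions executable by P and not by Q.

LTS(P): 2 reachable states
  p0 = rec X. a.(a.X + (X + X)) :: -a-> p1
  p1 = a.(rec X. a.(a.X + (X + X))) + ((rec X. a.(a.X + (X + X))) + (rec X. a.(a.X + (X + X)))) :: -a-> p0, -a-> p1
LTS(Q): 2 reachable states
  q0 = rec X. b.(a.X + (X + X)) :: -b-> q1
  q1 = a.(rec X. b.(a.X + (X + X))) + ((rec X. b.(a.X + (X + X))) + (rec X. b.(a.X + (X + X)))) :: -a-> q0, -b-> q1
Run σ = ⟨a⟩ on P: start {p0}
  [1] a ⇒ {p1}
  — P admits the full trace.
Run σ = ⟨a⟩ on Q: start {q0}
  [1] a ⇒ no successor for Q

a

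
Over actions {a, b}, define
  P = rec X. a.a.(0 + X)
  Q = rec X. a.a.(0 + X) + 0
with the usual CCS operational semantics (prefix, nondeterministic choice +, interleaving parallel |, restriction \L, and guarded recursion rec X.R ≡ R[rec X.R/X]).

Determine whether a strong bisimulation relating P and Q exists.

P ~ Q

LTS(P): 3 reachable states
  s0 = rec X. a.a.(0 + X) → =a=> s1
  s1 = a.(0 + (rec X. a.a.(0 + X))) → =a=> s2
  s2 = 0 + (rec X. a.a.(0 + X)) → =a=> s1
LTS(Q): 3 reachable states
  t0 = rec X. a.a.(0 + X) + 0 → =a=> t1
  t1 = a.(0 + (rec X. a.a.(0 + X) + 0)) → =a=> t2
  t2 = 0 + (rec X. a.a.(0 + X) + 0) → =a=> t1
Partition-refinement fixed point:
  B0 = {s0, s1, s2, t0, t1, t2}
s0 ∈ B0, t0 ∈ B0 → same block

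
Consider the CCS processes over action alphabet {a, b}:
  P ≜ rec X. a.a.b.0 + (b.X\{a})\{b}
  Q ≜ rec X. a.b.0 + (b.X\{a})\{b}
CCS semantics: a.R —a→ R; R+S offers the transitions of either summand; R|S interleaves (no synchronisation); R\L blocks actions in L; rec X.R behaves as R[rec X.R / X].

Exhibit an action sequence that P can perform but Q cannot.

Reachable graph of P (4 states):
  u0 = rec X. a.a.b.0 + (b.X\{a})\{b} :: ··a··> u1
  u1 = a.b.0 :: ··a··> u2
  u2 = b.0 :: ··b··> u3
  u3 = 0 :: deadlocked
Reachable graph of Q (3 states):
  v0 = rec X. a.b.0 + (b.X\{a})\{b} :: ··a··> v1
  v1 = b.0 :: ··b··> v2
  v2 = 0 :: deadlocked
Executing aa from P (initial set {u0}):
  step 1 (a): {u1}
  step 2 (a): {u2}
  — P admits the full trace.
Executing aa from Q (initial set {v0}):
  step 1 (a): {v1}
  step 2 (a): no successor for Q

aa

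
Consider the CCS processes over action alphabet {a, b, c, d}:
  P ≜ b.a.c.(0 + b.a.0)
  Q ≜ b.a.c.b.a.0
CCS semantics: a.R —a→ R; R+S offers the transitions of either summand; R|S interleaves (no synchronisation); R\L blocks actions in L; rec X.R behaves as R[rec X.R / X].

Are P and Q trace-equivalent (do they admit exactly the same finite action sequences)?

LTS(P): 6 reachable states
  s0 = b.a.c.(0 + b.a.0) has moves --b--▸ s1
  s1 = a.c.(0 + b.a.0) has moves --a--▸ s2
  s2 = c.(0 + b.a.0) has moves --c--▸ s3
  s3 = 0 + b.a.0 has moves --b--▸ s4
  s4 = a.0 has moves --a--▸ s5
  s5 = 0 has moves ∅
LTS(Q): 6 reachable states
  t0 = b.a.c.b.a.0 has moves --b--▸ t1
  t1 = a.c.b.a.0 has moves --a--▸ t2
  t2 = c.b.a.0 has moves --c--▸ t3
  t3 = b.a.0 has moves --b--▸ t4
  t4 = a.0 has moves --a--▸ t5
  t5 = 0 has moves ∅
Coarsest stable partition (strong bisimilarity classes):
  B0 = {s0, t0}
  B1 = {s1, t1}
  B2 = {s2, t2}
  B3 = {s3, t3}
  B4 = {s4, t4}
  B5 = {s5, t5}
s0 ∈ B0, t0 ∈ B0 → same block
Bisimilar ⇒ trace-equivalent.

traces(P) = traces(Q)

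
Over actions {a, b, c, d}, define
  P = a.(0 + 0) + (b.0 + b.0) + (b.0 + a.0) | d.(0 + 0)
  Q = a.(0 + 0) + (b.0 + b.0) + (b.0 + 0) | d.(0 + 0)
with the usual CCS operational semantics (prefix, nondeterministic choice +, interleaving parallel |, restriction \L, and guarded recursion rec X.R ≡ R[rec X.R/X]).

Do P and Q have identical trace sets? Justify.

P's transition system — 6 states:
  p0 = a.(0 + 0) + (b.0 + b.0) + (b.0 + a.0) | d.(0 + 0) → -a-> p1, -a-> p2, -b-> p2, -b-> p3, -d-> p4
  p1 = 0 + 0 → ∅
  p2 = 0 | d.(0 + 0) → -d-> p5
  p3 = 0 → ∅
  p4 = (b.0 + a.0) | (0 + 0) → -a-> p5, -b-> p5
  p5 = 0 | (0 + 0) → ∅
Q's transition system — 6 states:
  q0 = a.(0 + 0) + (b.0 + b.0) + (b.0 + 0) | d.(0 + 0) → -a-> q1, -b-> q2, -b-> q3, -d-> q4
  q1 = 0 + 0 → ∅
  q2 = 0 → ∅
  q3 = 0 | d.(0 + 0) → -d-> q5
  q4 = (b.0 + 0) | (0 + 0) → -b-> q5
  q5 = 0 | (0 + 0) → ∅
Trace ⟨ad⟩ through P, begin at {p0}:
  [1] a ⇒ {p1, p2}
  [2] d ⇒ {p5}
  P completes σ.
Trace ⟨ad⟩ through Q, begin at {q0}:
  [1] a ⇒ {q1}
  [2] d ⇒ ∅ (Q stuck)

traces(P) ≠ traces(Q) — witness ⟨ad⟩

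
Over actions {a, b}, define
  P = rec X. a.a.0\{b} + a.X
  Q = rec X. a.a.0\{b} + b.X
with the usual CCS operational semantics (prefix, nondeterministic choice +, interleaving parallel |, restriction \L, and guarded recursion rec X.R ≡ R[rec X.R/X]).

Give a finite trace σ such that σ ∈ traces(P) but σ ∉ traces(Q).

aaa

Reachable graph of P (3 states):
  s0 = rec X. a.a.0\{b} + a.X has moves =a=> s0, =a=> s1
  s1 = a.0\{b} has moves =a=> s2
  s2 = 0\{b} has moves (no moves)
Reachable graph of Q (3 states):
  t0 = rec X. a.a.0\{b} + b.X has moves =a=> t1, =b=> t0
  t1 = a.0\{b} has moves =a=> t2
  t2 = 0\{b} has moves (no moves)
Run σ = ⟨aaa⟩ on P: start {s0}
  step 1 (a): {s0, s1}
  step 2 (a): {s0, s1, s2}
  step 3 (a): {s0, s1, s2}
  — P admits the full trace.
Run σ = ⟨aaa⟩ on Q: start {t0}
  step 1 (a): {t1}
  step 2 (a): {t2}
  step 3 (a): no successor for Q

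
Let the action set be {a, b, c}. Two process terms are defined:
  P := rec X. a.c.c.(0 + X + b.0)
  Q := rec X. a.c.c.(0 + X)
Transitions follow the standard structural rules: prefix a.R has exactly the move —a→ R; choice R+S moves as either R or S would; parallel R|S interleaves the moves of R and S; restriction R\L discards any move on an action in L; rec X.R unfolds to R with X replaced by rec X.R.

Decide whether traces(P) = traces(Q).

P's transition system — 5 states:
  s0 = rec X. a.c.c.(0 + X + b.0) → =a=> s1
  s1 = c.c.(0 + (rec X. a.c.c.(0 + X + b.0)) + b.0) → =c=> s2
  s2 = c.(0 + (rec X. a.c.c.(0 + X + b.0)) + b.0) → =c=> s3
  s3 = 0 + (rec X. a.c.c.(0 + X + b.0)) + b.0 → =a=> s1, =b=> s4
  s4 = 0 → (no moves)
Q's transition system — 4 states:
  t0 = rec X. a.c.c.(0 + X) → =a=> t1
  t1 = c.c.(0 + (rec X. a.c.c.(0 + X))) → =c=> t2
  t2 = c.(0 + (rec X. a.c.c.(0 + X))) → =c=> t3
  t3 = 0 + (rec X. a.c.c.(0 + X)) → =a=> t1
Executing accb from P (initial set {s0}):
  after a @ step 1: {s1}
  after c @ step 2: {s2}
  after c @ step 3: {s3}
  after b @ step 4: {s4}
  P completes σ.
Executing accb from Q (initial set {t0}):
  after a @ step 1: {t1}
  after c @ step 2: {t2}
  after c @ step 3: {t3}
  after b @ step 4: ∅  — Q cannot continue

NO — witness ⟨accb⟩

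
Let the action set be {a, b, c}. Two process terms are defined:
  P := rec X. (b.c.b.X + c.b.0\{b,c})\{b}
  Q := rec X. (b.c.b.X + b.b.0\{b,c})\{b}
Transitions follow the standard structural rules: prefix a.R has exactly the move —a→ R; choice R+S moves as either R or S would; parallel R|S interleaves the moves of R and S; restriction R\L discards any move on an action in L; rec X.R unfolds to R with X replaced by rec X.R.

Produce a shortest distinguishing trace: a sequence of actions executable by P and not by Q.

P's transition system — 2 states:
  m0 = rec X. (b.c.b.X + c.b.0\{b,c})\{b} | —c→ m1
  m1 = (b.0\{b,c})\{b} | stopped
Q's transition system — 1 states:
  n0 = rec X. (b.c.b.X + b.b.0\{b,c})\{b} | stopped
Trace ⟨c⟩ through P, begin at {m0}:
  step 1 (c): {m1}
  ✓ P
Trace ⟨c⟩ through Q, begin at {n0}:
  step 1 (c): ∅  — Q cannot continue

c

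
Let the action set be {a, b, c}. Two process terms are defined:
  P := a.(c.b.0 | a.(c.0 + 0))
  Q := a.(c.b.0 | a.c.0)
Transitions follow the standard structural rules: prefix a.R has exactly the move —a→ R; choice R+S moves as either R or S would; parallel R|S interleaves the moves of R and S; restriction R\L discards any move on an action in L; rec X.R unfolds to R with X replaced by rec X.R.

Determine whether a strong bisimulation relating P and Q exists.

bisimilar

Reachable graph of P (10 states):
  u0 = a.(c.b.0 | a.(c.0 + 0)) has moves =a=> u1
  u1 = c.b.0 | a.(c.0 + 0) has moves =a=> u2, =c=> u3
  u2 = c.b.0 | (c.0 + 0) has moves =c=> u4, =c=> u5
  u3 = b.0 | a.(c.0 + 0) has moves =a=> u4, =b=> u6
  u4 = b.0 | (c.0 + 0) has moves =b=> u7, =c=> u8
  u5 = c.b.0 | 0 has moves =c=> u8
  u6 = 0 | a.(c.0 + 0) has moves =a=> u7
  u7 = 0 | (c.0 + 0) has moves =c=> u9
  u8 = b.0 | 0 has moves =b=> u9
  u9 = 0 | 0 has moves ∅
Reachable graph of Q (10 states):
  v0 = a.(c.b.0 | a.c.0) has moves =a=> v1
  v1 = c.b.0 | a.c.0 has moves =a=> v2, =c=> v3
  v2 = c.b.0 | c.0 has moves =c=> v4, =c=> v5
  v3 = b.0 | a.c.0 has moves =a=> v4, =b=> v6
  v4 = b.0 | c.0 has moves =b=> v7, =c=> v8
  v5 = c.b.0 | 0 has moves =c=> v8
  v6 = 0 | a.c.0 has moves =a=> v7
  v7 = 0 | c.0 has moves =c=> v9
  v8 = b.0 | 0 has moves =b=> v9
  v9 = 0 | 0 has moves ∅
Bisimilarity quotient blocks:
  B0 = {u0, v0}
  B1 = {u1, v1}
  B2 = {u2, v2}
  B3 = {u4, v4}
  B4 = {u7, v7}
  B5 = {u9, v9}
  B6 = {u8, v8}
  B7 = {u5, v5}
  B8 = {u3, v3}
  B9 = {u6, v6}
u0 ∈ B0, v0 ∈ B0 → same block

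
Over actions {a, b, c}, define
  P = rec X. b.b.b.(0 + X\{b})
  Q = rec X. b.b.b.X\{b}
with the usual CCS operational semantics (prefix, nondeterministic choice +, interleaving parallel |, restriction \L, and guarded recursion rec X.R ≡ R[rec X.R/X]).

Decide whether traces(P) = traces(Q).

P's transition system — 4 states:
  m0 = rec X. b.b.b.(0 + X\{b}) | --b--▸ m1
  m1 = b.b.(0 + (rec X. b.b.b.(0 + X\{b}))\{b}) | --b--▸ m2
  m2 = b.(0 + (rec X. b.b.b.(0 + X\{b}))\{b}) | --b--▸ m3
  m3 = 0 + (rec X. b.b.b.(0 + X\{b}))\{b} | stopped
Q's transition system — 4 states:
  n0 = rec X. b.b.b.X\{b} | --b--▸ n1
  n1 = b.b.(rec X. b.b.b.X\{b})\{b} | --b--▸ n2
  n2 = b.(rec X. b.b.b.X\{b})\{b} | --b--▸ n3
  n3 = (rec X. b.b.b.X\{b})\{b} | stopped
Partition-refinement fixed point:
  B0 = {m0, n0}
  B1 = {m1, n1}
  B2 = {m2, n2}
  B3 = {m3, n3}
m0 ∈ B0, n0 ∈ B0 → same block
Bisimilar ⇒ trace-equivalent.

YES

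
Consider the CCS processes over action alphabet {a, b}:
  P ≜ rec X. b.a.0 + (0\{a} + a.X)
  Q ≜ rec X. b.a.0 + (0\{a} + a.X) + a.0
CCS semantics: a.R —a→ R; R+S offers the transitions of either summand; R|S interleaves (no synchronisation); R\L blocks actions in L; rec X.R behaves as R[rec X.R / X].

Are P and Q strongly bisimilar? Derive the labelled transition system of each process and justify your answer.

Reachable graph of P (3 states):
  m0 = rec X. b.a.0 + (0\{a} + a.X) ⊢ —a→ m0, —b→ m1
  m1 = a.0 ⊢ —a→ m2
  m2 = 0 ⊢ deadlocked
Reachable graph of Q (3 states):
  n0 = rec X. b.a.0 + (0\{a} + a.X) + a.0 ⊢ —a→ n0, —a→ n1, —b→ n2
  n1 = 0 ⊢ deadlocked
  n2 = a.0 ⊢ —a→ n1
Partition-refinement fixed point:
  B0 = {m0}
  B1 = {m1, n2}
  B2 = {m2, n1}
  B3 = {n0}
m0 ∈ B0, n0 ∈ B3 → different blocks

P ≁ Q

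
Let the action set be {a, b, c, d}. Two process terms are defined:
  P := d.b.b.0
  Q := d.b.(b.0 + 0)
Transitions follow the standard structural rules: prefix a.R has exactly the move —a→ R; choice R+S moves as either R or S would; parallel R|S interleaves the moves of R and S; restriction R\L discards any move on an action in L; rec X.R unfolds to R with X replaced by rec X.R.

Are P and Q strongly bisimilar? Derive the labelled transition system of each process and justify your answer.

P ~ Q

Reachable graph of P (4 states):
  u0 = d.b.b.0 has moves -d-> u1
  u1 = b.b.0 has moves -b-> u2
  u2 = b.0 has moves -b-> u3
  u3 = 0 has moves (no moves)
Reachable graph of Q (4 states):
  v0 = d.b.(b.0 + 0) has moves -d-> v1
  v1 = b.(b.0 + 0) has moves -b-> v2
  v2 = b.0 + 0 has moves -b-> v3
  v3 = 0 has moves (no moves)
Coarsest stable partition (strong bisimilarity classes):
  B0 = {u0, v0}
  B1 = {u1, v1}
  B2 = {u2, v2}
  B3 = {u3, v3}
u0 ∈ B0, v0 ∈ B0 → same block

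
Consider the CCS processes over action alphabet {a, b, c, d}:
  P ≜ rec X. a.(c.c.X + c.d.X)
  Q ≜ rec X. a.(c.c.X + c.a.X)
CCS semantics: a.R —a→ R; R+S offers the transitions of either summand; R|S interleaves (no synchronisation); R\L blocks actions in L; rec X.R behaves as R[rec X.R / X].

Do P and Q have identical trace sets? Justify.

traces(P) ≠ traces(Q) — witness ⟨acd⟩

Reachable graph of P (4 states):
  s0 = rec X. a.(c.c.X + c.d.X) :: -a-> s1
  s1 = c.c.(rec X. a.(c.c.X + c.d.X)) + c.d.(rec X. a.(c.c.X + c.d.X)) :: -c-> s2, -c-> s3
  s2 = c.(rec X. a.(c.c.X + c.d.X)) :: -c-> s0
  s3 = d.(rec X. a.(c.c.X + c.d.X)) :: -d-> s0
Reachable graph of Q (4 states):
  t0 = rec X. a.(c.c.X + c.a.X) :: -a-> t1
  t1 = c.c.(rec X. a.(c.c.X + c.a.X)) + c.a.(rec X. a.(c.c.X + c.a.X)) :: -c-> t2, -c-> t3
  t2 = a.(rec X. a.(c.c.X + c.a.X)) :: -a-> t0
  t3 = c.(rec X. a.(c.c.X + c.a.X)) :: -c-> t0
Executing acd from P (initial set {s0}):
  step 1 (a): {s1}
  step 2 (c): {s2, s3}
  step 3 (d): {s0}
  — P admits the full trace.
Executing acd from Q (initial set {t0}):
  step 1 (a): {t1}
  step 2 (c): {t2, t3}
  step 3 (d): ∅ (Q stuck)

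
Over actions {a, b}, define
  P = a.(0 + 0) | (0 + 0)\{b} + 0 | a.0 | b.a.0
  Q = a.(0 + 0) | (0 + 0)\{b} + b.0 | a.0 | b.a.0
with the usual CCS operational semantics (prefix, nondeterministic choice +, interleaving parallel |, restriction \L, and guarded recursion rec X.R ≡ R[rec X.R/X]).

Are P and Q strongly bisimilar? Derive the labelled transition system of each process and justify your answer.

not bisimilar

P's transition system — 7 states:
  s0 = a.(0 + 0) | (0 + 0)\{b} + 0 | a.0 | b.a.0 :: --a--▸ s1, --a--▸ s2, --b--▸ s3
  s1 = (0 + 0) | (0 + 0)\{b} :: ·
  s2 = 0 | 0 | b.a.0 :: --b--▸ s4
  s3 = 0 | a.0 | a.0 :: --a--▸ s4, --a--▸ s5
  s4 = 0 | 0 | a.0 :: --a--▸ s6
  s5 = 0 | a.0 | 0 :: --a--▸ s6
  s6 = 0 | 0 | 0 :: ·
Q's transition system — 13 states:
  t0 = a.(0 + 0) | (0 + 0)\{b} + b.0 | a.0 | b.a.0 :: --a--▸ t1, --a--▸ t2, --b--▸ t3, --b--▸ t4
  t1 = (0 + 0) | (0 + 0)\{b} :: ·
  t2 = b.0 | 0 | b.a.0 :: --b--▸ t5, --b--▸ t6
  t3 = 0 | a.0 | b.a.0 :: --a--▸ t5, --b--▸ t7
  t4 = b.0 | a.0 | a.0 :: --a--▸ t6, --a--▸ t8, --b--▸ t7
  t5 = 0 | 0 | b.a.0 :: --b--▸ t9
  t6 = b.0 | 0 | a.0 :: --a--▸ t10, --b--▸ t9
  t7 = 0 | a.0 | a.0 :: --a--▸ t11, --a--▸ t9
  t8 = b.0 | a.0 | 0 :: --a--▸ t10, --b--▸ t11
  t9 = 0 | 0 | a.0 :: --a--▸ t12
  t10 = b.0 | 0 | 0 :: --b--▸ t12
  t11 = 0 | a.0 | 0 :: --a--▸ t12
  t12 = 0 | 0 | 0 :: ·
Partition-refinement fixed point:
  B0 = {s0}
  B1 = {s2, t5}
  B2 = {s4, s5, t11, t9}
  B3 = {s1, s6, t1, t12}
  B4 = {s3, t7}
  B5 = {t0}
  B6 = {t3}
  B7 = {t4}
  B8 = {t6, t8}
  B9 = {t10}
  B10 = {t2}
s0 ∈ B0, t0 ∈ B5 → different blocks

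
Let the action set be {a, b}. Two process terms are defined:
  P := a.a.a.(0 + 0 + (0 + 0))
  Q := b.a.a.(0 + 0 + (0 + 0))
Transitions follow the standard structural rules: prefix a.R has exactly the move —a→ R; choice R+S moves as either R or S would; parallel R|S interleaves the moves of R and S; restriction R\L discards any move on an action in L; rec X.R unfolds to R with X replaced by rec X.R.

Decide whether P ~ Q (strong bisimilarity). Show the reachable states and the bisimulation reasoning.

NO

LTS(P): 4 reachable states
  u0 = a.a.a.(0 + 0 + (0 + 0)) ⊢ ··a··> u1
  u1 = a.a.(0 + 0 + (0 + 0)) ⊢ ··a··> u2
  u2 = a.(0 + 0 + (0 + 0)) ⊢ ··a··> u3
  u3 = 0 + 0 + (0 + 0) ⊢ ·
LTS(Q): 4 reachable states
  v0 = b.a.a.(0 + 0 + (0 + 0)) ⊢ ··b··> v1
  v1 = a.a.(0 + 0 + (0 + 0)) ⊢ ··a··> v2
  v2 = a.(0 + 0 + (0 + 0)) ⊢ ··a··> v3
  v3 = 0 + 0 + (0 + 0) ⊢ ·
Coarsest stable partition (strong bisimilarity classes):
  B0 = {u0}
  B1 = {u1, v1}
  B2 = {u2, v2}
  B3 = {u3, v3}
  B4 = {v0}
u0 ∈ B0, v0 ∈ B4 → different blocks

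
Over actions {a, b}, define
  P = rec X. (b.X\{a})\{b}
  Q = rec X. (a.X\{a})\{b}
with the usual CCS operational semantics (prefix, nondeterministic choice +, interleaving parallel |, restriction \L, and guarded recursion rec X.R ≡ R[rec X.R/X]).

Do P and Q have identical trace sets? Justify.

trace-distinct — witness ⟨a⟩

LTS(P): 1 reachable states
  u0 = rec X. (b.X\{a})\{b} → stopped
LTS(Q): 2 reachable states
  v0 = rec X. (a.X\{a})\{b} → =a=> v1
  v1 = (rec X. (a.X\{a})\{b})\{a}\{b} → stopped
Executing a from Q (initial set {v0}):
  step 1 (a): {v1}
  ✓ Q
Executing a from P (initial set {u0}):
  step 1 (a): ∅  — P cannot continue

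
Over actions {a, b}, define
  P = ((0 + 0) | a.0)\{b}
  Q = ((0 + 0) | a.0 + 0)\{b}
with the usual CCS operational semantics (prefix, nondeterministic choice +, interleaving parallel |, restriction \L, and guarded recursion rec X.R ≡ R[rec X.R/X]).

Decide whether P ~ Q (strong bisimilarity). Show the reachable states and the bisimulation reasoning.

Reachable graph of P (2 states):
  s0 = ((0 + 0) | a.0)\{b} | =a=> s1
  s1 = ((0 + 0) | 0)\{b} | ∅
Reachable graph of Q (2 states):
  t0 = ((0 + 0) | a.0 + 0)\{b} | =a=> t1
  t1 = ((0 + 0) | 0)\{b} | ∅
Coarsest stable partition (strong bisimilarity classes):
  B0 = {s0, t0}
  B1 = {s1, t1}
s0 ∈ B0, t0 ∈ B0 → same block

bisimilar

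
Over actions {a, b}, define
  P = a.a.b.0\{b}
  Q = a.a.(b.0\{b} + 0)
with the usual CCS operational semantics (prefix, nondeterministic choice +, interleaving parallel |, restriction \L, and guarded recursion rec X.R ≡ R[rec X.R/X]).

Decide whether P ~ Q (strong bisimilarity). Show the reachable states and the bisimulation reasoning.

P ~ Q

LTS(P): 4 reachable states
  s0 = a.a.b.0\{b} | -a-> s1
  s1 = a.b.0\{b} | -a-> s2
  s2 = b.0\{b} | -b-> s3
  s3 = 0\{b} | deadlocked
LTS(Q): 4 reachable states
  t0 = a.a.(b.0\{b} + 0) | -a-> t1
  t1 = a.(b.0\{b} + 0) | -a-> t2
  t2 = b.0\{b} + 0 | -b-> t3
  t3 = 0\{b} | deadlocked
Coarsest stable partition (strong bisimilarity classes):
  B0 = {s0, t0}
  B1 = {s1, t1}
  B2 = {s2, t2}
  B3 = {s3, t3}
s0 ∈ B0, t0 ∈ B0 → same block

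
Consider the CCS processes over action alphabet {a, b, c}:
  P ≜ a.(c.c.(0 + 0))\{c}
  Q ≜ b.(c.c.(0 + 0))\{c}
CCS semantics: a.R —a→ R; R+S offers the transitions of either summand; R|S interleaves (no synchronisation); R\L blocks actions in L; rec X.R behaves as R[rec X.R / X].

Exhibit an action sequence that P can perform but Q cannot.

a

LTS(P): 2 reachable states
  s0 = a.(c.c.(0 + 0))\{c} | —a→ s1
  s1 = (c.c.(0 + 0))\{c} | (no moves)
LTS(Q): 2 reachable states
  t0 = b.(c.c.(0 + 0))\{c} | —b→ t1
  t1 = (c.c.(0 + 0))\{c} | (no moves)
Run σ = ⟨a⟩ on P: start {s0}
  [1] a ⇒ {s1}
  P completes σ.
Run σ = ⟨a⟩ on Q: start {t0}
  [1] a ⇒ ∅  — Q cannot continue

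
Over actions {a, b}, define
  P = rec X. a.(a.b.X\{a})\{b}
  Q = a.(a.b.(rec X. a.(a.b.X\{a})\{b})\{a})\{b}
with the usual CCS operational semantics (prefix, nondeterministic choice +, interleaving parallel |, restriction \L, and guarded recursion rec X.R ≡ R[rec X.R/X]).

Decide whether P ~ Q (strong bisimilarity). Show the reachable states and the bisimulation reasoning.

P's transition system — 3 states:
  m0 = rec X. a.(a.b.X\{a})\{b} :: —a→ m1
  m1 = (a.b.(rec X. a.(a.b.X\{a})\{b})\{a})\{b} :: —a→ m2
  m2 = (b.(rec X. a.(a.b.X\{a})\{b})\{a})\{b} :: ∅
Q's transition system — 3 states:
  n0 = a.(a.b.(rec X. a.(a.b.X\{a})\{b})\{a})\{b} :: —a→ n1
  n1 = (a.b.(rec X. a.(a.b.X\{a})\{b})\{a})\{b} :: —a→ n2
  n2 = (b.(rec X. a.(a.b.X\{a})\{b})\{a})\{b} :: ∅
Partition-refinement fixed point:
  B0 = {m0, n0}
  B1 = {m1, n1}
  B2 = {m2, n2}
m0 ∈ B0, n0 ∈ B0 → same block

bisimilar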